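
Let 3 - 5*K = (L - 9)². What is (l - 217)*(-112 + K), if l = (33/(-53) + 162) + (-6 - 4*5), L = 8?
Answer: 2413908/265 ≈ 9109.1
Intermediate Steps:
K = ⅖ (K = ⅗ - (8 - 9)²/5 = ⅗ - ⅕*(-1)² = ⅗ - ⅕*1 = ⅗ - ⅕ = ⅖ ≈ 0.40000)
l = 7175/53 (l = (33*(-1/53) + 162) + (-6 - 20) = (-33/53 + 162) - 26 = 8553/53 - 26 = 7175/53 ≈ 135.38)
(l - 217)*(-112 + K) = (7175/53 - 217)*(-112 + ⅖) = -4326/53*(-558/5) = 2413908/265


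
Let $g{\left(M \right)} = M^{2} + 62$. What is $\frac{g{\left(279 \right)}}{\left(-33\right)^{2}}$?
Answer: $\frac{77903}{1089} \approx 71.536$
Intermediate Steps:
$g{\left(M \right)} = 62 + M^{2}$
$\frac{g{\left(279 \right)}}{\left(-33\right)^{2}} = \frac{62 + 279^{2}}{\left(-33\right)^{2}} = \frac{62 + 77841}{1089} = 77903 \cdot \frac{1}{1089} = \frac{77903}{1089}$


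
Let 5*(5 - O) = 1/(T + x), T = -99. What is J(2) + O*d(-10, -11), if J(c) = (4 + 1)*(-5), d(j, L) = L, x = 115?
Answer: -6389/80 ≈ -79.863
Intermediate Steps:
J(c) = -25 (J(c) = 5*(-5) = -25)
O = 399/80 (O = 5 - 1/(5*(-99 + 115)) = 5 - ⅕/16 = 5 - ⅕*1/16 = 5 - 1/80 = 399/80 ≈ 4.9875)
J(2) + O*d(-10, -11) = -25 + (399/80)*(-11) = -25 - 4389/80 = -6389/80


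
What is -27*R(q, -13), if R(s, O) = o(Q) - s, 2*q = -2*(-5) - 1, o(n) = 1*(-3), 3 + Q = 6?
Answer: 405/2 ≈ 202.50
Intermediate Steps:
Q = 3 (Q = -3 + 6 = 3)
o(n) = -3
q = 9/2 (q = (-2*(-5) - 1)/2 = (10 - 1)/2 = (½)*9 = 9/2 ≈ 4.5000)
R(s, O) = -3 - s
-27*R(q, -13) = -27*(-3 - 1*9/2) = -27*(-3 - 9/2) = -27*(-15/2) = 405/2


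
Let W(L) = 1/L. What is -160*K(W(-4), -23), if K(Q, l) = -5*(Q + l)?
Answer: -18600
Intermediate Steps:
W(L) = 1/L
K(Q, l) = -5*Q - 5*l
-160*K(W(-4), -23) = -160*(-5/(-4) - 5*(-23)) = -160*(-5*(-¼) + 115) = -160*(5/4 + 115) = -160*465/4 = -18600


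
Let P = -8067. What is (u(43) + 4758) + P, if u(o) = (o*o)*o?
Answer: 76198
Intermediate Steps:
u(o) = o**3 (u(o) = o**2*o = o**3)
(u(43) + 4758) + P = (43**3 + 4758) - 8067 = (79507 + 4758) - 8067 = 84265 - 8067 = 76198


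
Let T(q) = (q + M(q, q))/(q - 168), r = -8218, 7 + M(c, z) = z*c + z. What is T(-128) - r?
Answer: 2416407/296 ≈ 8163.5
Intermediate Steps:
M(c, z) = -7 + z + c*z (M(c, z) = -7 + (z*c + z) = -7 + (c*z + z) = -7 + (z + c*z) = -7 + z + c*z)
T(q) = (-7 + q**2 + 2*q)/(-168 + q) (T(q) = (q + (-7 + q + q*q))/(q - 168) = (q + (-7 + q + q**2))/(-168 + q) = (-7 + q**2 + 2*q)/(-168 + q))
T(-128) - r = (-7 + (-128)**2 + 2*(-128))/(-168 - 128) - 1*(-8218) = (-7 + 16384 - 256)/(-296) + 8218 = -1/296*16121 + 8218 = -16121/296 + 8218 = 2416407/296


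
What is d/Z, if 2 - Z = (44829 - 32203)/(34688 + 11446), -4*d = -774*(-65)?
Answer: -580250385/79642 ≈ -7285.7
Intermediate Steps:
d = -25155/2 (d = -(-387)*(-65)/2 = -¼*50310 = -25155/2 ≈ -12578.)
Z = 39821/23067 (Z = 2 - (44829 - 32203)/(34688 + 11446) = 2 - 12626/46134 = 2 - 1*6313/23067 = 2 - 6313/23067 = 39821/23067 ≈ 1.7263)
d/Z = -25155/(2*39821/23067) = -25155/2*23067/39821 = -580250385/79642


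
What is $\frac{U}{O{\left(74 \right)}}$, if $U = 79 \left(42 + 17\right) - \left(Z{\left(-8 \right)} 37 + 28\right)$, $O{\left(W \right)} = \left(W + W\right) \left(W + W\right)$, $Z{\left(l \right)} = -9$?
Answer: $\frac{2483}{10952} \approx 0.22672$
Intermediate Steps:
$O{\left(W \right)} = 4 W^{2}$ ($O{\left(W \right)} = 2 W 2 W = 4 W^{2}$)
$U = 4966$ ($U = 79 \left(42 + 17\right) - \left(\left(-9\right) 37 + 28\right) = 79 \cdot 59 - \left(-333 + 28\right) = 4661 - -305 = 4661 + 305 = 4966$)
$\frac{U}{O{\left(74 \right)}} = \frac{4966}{4 \cdot 74^{2}} = \frac{4966}{4 \cdot 5476} = \frac{4966}{21904} = 4966 \cdot \frac{1}{21904} = \frac{2483}{10952}$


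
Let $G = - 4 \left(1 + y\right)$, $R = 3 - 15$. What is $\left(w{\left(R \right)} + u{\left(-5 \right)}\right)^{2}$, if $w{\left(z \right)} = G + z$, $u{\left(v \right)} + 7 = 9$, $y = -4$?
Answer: $4$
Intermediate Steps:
$u{\left(v \right)} = 2$ ($u{\left(v \right)} = -7 + 9 = 2$)
$R = -12$ ($R = 3 - 15 = -12$)
$G = 12$ ($G = - 4 \left(1 - 4\right) = \left(-4\right) \left(-3\right) = 12$)
$w{\left(z \right)} = 12 + z$
$\left(w{\left(R \right)} + u{\left(-5 \right)}\right)^{2} = \left(\left(12 - 12\right) + 2\right)^{2} = \left(0 + 2\right)^{2} = 2^{2} = 4$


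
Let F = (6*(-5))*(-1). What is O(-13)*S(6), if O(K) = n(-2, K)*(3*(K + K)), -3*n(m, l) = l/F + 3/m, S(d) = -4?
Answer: 3016/15 ≈ 201.07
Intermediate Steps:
F = 30 (F = -30*(-1) = 30)
n(m, l) = -1/m - l/90 (n(m, l) = -(l/30 + 3/m)/3 = -(3/m + l/30)/3 = -1/m - l/90)
O(K) = 6*K*(½ - K/90) (O(K) = (-1/(-2) - K/90)*(3*(K + K)) = (-1*(-½) - K/90)*(3*(2*K)) = (½ - K/90)*(6*K) = 6*K*(½ - K/90))
O(-13)*S(6) = ((1/15)*(-13)*(45 - 1*(-13)))*(-4) = ((1/15)*(-13)*(45 + 13))*(-4) = ((1/15)*(-13)*58)*(-4) = -754/15*(-4) = 3016/15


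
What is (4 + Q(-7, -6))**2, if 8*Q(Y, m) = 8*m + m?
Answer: 121/16 ≈ 7.5625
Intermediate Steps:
Q(Y, m) = 9*m/8 (Q(Y, m) = (8*m + m)/8 = (9*m)/8 = 9*m/8)
(4 + Q(-7, -6))**2 = (4 + (9/8)*(-6))**2 = (4 - 27/4)**2 = (-11/4)**2 = 121/16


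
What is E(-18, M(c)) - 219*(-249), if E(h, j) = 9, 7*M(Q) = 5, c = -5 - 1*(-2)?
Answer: 54540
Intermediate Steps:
c = -3 (c = -5 + 2 = -3)
M(Q) = 5/7 (M(Q) = (⅐)*5 = 5/7)
E(-18, M(c)) - 219*(-249) = 9 - 219*(-249) = 9 + 54531 = 54540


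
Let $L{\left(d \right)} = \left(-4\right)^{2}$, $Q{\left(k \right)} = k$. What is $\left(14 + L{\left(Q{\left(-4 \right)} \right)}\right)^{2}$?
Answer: $900$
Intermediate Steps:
$L{\left(d \right)} = 16$
$\left(14 + L{\left(Q{\left(-4 \right)} \right)}\right)^{2} = \left(14 + 16\right)^{2} = 30^{2} = 900$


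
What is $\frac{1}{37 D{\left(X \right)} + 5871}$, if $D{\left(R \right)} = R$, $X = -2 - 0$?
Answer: $\frac{1}{5797} \approx 0.0001725$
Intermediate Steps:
$X = -2$ ($X = -2 + 0 = -2$)
$\frac{1}{37 D{\left(X \right)} + 5871} = \frac{1}{37 \left(-2\right) + 5871} = \frac{1}{-74 + 5871} = \frac{1}{5797}$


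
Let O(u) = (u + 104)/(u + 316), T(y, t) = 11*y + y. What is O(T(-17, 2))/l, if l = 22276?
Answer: -25/623728 ≈ -4.0082e-5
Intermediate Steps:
T(y, t) = 12*y
O(u) = (104 + u)/(316 + u)
O(T(-17, 2))/l = ((104 + 12*(-17))/(316 + 12*(-17)))/22276 = ((104 - 204)/(316 - 204))*(1/22276) = (-100/112)*(1/22276) = ((1/112)*(-100))*(1/22276) = -25/28*1/22276 = -25/623728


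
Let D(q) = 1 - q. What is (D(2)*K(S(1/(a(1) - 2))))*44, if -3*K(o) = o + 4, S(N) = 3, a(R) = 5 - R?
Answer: 308/3 ≈ 102.67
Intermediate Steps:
K(o) = -4/3 - o/3 (K(o) = -(o + 4)/3 = -(4 + o)/3 = -4/3 - o/3)
(D(2)*K(S(1/(a(1) - 2))))*44 = ((1 - 1*2)*(-4/3 - ⅓*3))*44 = ((1 - 2)*(-4/3 - 1))*44 = -1*(-7/3)*44 = (7/3)*44 = 308/3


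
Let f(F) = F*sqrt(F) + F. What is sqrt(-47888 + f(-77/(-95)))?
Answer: sqrt(-432181885 + 77*sqrt(7315))/95 ≈ 218.83*I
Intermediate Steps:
f(F) = F + F**(3/2) (f(F) = F**(3/2) + F = F + F**(3/2))
sqrt(-47888 + f(-77/(-95))) = sqrt(-47888 + (-77/(-95) + (-77/(-95))**(3/2))) = sqrt(-47888 + (-77*(-1/95) + (-77*(-1/95))**(3/2))) = sqrt(-47888 + (77/95 + (77/95)**(3/2))) = sqrt(-47888 + (77/95 + 77*sqrt(7315)/9025)) = sqrt(-4549283/95 + 77*sqrt(7315)/9025)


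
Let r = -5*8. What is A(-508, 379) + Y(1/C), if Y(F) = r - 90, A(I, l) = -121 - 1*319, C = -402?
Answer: -570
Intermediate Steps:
r = -40
A(I, l) = -440 (A(I, l) = -121 - 319 = -440)
Y(F) = -130 (Y(F) = -40 - 90 = -130)
A(-508, 379) + Y(1/C) = -440 - 130 = -570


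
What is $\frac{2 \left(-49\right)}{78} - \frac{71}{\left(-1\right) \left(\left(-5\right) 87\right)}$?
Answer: $- \frac{2676}{1885} \approx -1.4196$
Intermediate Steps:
$\frac{2 \left(-49\right)}{78} - \frac{71}{\left(-1\right) \left(\left(-5\right) 87\right)} = \left(-98\right) \frac{1}{78} - \frac{71}{\left(-1\right) \left(-435\right)} = - \frac{49}{39} - \frac{71}{435} = - \frac{2676}{1885}$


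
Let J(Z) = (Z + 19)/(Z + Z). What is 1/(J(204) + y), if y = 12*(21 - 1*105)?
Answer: -408/411041 ≈ -0.00099260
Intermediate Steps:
J(Z) = (19 + Z)/(2*Z) (J(Z) = (19 + Z)/((2*Z)) = (19 + Z)*(1/(2*Z)) = (19 + Z)/(2*Z))
y = -1008 (y = 12*(21 - 105) = 12*(-84) = -1008)
1/(J(204) + y) = 1/((½)*(19 + 204)/204 - 1008) = 1/((½)*(1/204)*223 - 1008) = 1/(223/408 - 1008) = 1/(-411041/408) = -408/411041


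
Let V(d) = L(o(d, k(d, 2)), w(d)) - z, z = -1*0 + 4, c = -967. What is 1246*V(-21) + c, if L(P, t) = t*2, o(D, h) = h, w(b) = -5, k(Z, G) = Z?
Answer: -18411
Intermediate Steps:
z = 4 (z = 0 + 4 = 4)
L(P, t) = 2*t
V(d) = -14 (V(d) = 2*(-5) - 1*4 = -10 - 4 = -14)
1246*V(-21) + c = 1246*(-14) - 967 = -17444 - 967 = -18411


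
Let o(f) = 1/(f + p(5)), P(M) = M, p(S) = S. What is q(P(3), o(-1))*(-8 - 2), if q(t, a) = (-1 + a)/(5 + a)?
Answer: 10/7 ≈ 1.4286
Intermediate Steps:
o(f) = 1/(5 + f) (o(f) = 1/(f + 5) = 1/(5 + f))
q(t, a) = (-1 + a)/(5 + a)
q(P(3), o(-1))*(-8 - 2) = ((-1 + 1/(5 - 1))/(5 + 1/(5 - 1)))*(-8 - 2) = ((-1 + 1/4)/(5 + 1/4))*(-10) = ((-1 + ¼)/(5 + ¼))*(-10) = (-¾/(21/4))*(-10) = ((4/21)*(-¾))*(-10) = -⅐*(-10) = 10/7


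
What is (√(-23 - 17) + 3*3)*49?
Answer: 441 + 98*I*√10 ≈ 441.0 + 309.9*I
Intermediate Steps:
(√(-23 - 17) + 3*3)*49 = (√(-40) + 9)*49 = (2*I*√10 + 9)*49 = (9 + 2*I*√10)*49 = 441 + 98*I*√10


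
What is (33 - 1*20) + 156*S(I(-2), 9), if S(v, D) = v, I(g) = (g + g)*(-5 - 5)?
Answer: 6253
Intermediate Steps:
I(g) = -20*g (I(g) = (2*g)*(-10) = -20*g)
(33 - 1*20) + 156*S(I(-2), 9) = (33 - 1*20) + 156*(-20*(-2)) = (33 - 20) + 156*40 = 13 + 6240 = 6253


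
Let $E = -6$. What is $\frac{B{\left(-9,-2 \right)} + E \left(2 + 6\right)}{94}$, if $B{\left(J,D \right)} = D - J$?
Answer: $- \frac{41}{94} \approx -0.43617$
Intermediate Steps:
$\frac{B{\left(-9,-2 \right)} + E \left(2 + 6\right)}{94} = \frac{\left(-2 - -9\right) - 6 \left(2 + 6\right)}{94} = \left(\left(-2 + 9\right) - 48\right) \frac{1}{94} = \left(7 - 48\right) \frac{1}{94} = \left(-41\right) \frac{1}{94} = - \frac{41}{94}$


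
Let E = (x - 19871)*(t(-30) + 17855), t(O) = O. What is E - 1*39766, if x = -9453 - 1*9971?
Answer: -700473141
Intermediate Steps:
x = -19424 (x = -9453 - 9971 = -19424)
E = -700433375 (E = (-19424 - 19871)*(-30 + 17855) = -39295*17825 = -700433375)
E - 1*39766 = -700433375 - 1*39766 = -700433375 - 39766 = -700473141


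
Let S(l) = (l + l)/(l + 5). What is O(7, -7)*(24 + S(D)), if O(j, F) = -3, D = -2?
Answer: -68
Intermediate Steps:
S(l) = 2*l/(5 + l) (S(l) = (2*l)/(5 + l) = 2*l/(5 + l))
O(7, -7)*(24 + S(D)) = -3*(24 + 2*(-2)/(5 - 2)) = -3*(24 + 2*(-2)/3) = -3*(24 + 2*(-2)*(⅓)) = -3*(24 - 4/3) = -3*68/3 = -68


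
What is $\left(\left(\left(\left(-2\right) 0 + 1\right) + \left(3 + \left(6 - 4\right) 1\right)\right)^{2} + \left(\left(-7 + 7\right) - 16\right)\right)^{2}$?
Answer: $400$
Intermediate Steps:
$\left(\left(\left(\left(-2\right) 0 + 1\right) + \left(3 + \left(6 - 4\right) 1\right)\right)^{2} + \left(\left(-7 + 7\right) - 16\right)\right)^{2} = \left(\left(\left(0 + 1\right) + \left(3 + 2 \cdot 1\right)\right)^{2} + \left(0 - 16\right)\right)^{2} = \left(\left(1 + \left(3 + 2\right)\right)^{2} - 16\right)^{2} = \left(\left(1 + 5\right)^{2} - 16\right)^{2} = \left(6^{2} - 16\right)^{2} = \left(36 - 16\right)^{2} = 20^{2} = 400$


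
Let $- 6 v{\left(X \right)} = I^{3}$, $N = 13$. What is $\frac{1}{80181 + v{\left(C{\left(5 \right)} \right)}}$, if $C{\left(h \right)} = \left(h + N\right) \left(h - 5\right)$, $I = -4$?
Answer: $\frac{3}{240575} \approx 1.247 \cdot 10^{-5}$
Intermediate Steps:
$C{\left(h \right)} = \left(-5 + h\right) \left(13 + h\right)$ ($C{\left(h \right)} = \left(h + 13\right) \left(h - 5\right) = \left(13 + h\right) \left(-5 + h\right) = \left(-5 + h\right) \left(13 + h\right)$)
$v{\left(X \right)} = \frac{32}{3}$ ($v{\left(X \right)} = - \frac{\left(-4\right)^{3}}{6} = \left(- \frac{1}{6}\right) \left(-64\right) = \frac{32}{3}$)
$\frac{1}{80181 + v{\left(C{\left(5 \right)} \right)}} = \frac{1}{80181 + \frac{32}{3}} = \frac{1}{\frac{240575}{3}} = \frac{3}{240575}$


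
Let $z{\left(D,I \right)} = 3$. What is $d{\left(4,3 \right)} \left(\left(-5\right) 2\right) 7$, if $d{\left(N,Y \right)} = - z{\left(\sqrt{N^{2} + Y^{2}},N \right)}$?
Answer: $210$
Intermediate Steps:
$d{\left(N,Y \right)} = -3$ ($d{\left(N,Y \right)} = \left(-1\right) 3 = -3$)
$d{\left(4,3 \right)} \left(\left(-5\right) 2\right) 7 = - 3 \left(\left(-5\right) 2\right) 7 = \left(-3\right) \left(-10\right) 7 = 30 \cdot 7 = 210$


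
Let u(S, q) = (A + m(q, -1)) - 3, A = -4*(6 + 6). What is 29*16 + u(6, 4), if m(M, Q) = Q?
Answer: 412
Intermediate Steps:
A = -48 (A = -4*12 = -48)
u(S, q) = -52 (u(S, q) = (-48 - 1) - 3 = -49 - 3 = -52)
29*16 + u(6, 4) = 29*16 - 52 = 464 - 52 = 412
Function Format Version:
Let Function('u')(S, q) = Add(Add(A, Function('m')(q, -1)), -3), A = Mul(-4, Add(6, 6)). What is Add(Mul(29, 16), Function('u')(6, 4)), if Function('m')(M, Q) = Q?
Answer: 412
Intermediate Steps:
A = -48 (A = Mul(-4, 12) = -48)
Function('u')(S, q) = -52 (Function('u')(S, q) = Add(Add(-48, -1), -3) = Add(-49, -3) = -52)
Add(Mul(29, 16), Function('u')(6, 4)) = Add(Mul(29, 16), -52) = Add(464, -52) = 412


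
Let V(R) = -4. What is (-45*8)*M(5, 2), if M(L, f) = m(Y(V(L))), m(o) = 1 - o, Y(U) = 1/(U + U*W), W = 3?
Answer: -765/2 ≈ -382.50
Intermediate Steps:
Y(U) = 1/(4*U) (Y(U) = 1/(U + U*3) = 1/(U + 3*U) = 1/(4*U))
M(L, f) = 17/16 (M(L, f) = 1 - 1/(4*(-4)) = 1 - (-1)/(4*4) = 1 - 1*(-1/16) = 1 + 1/16 = 17/16)
(-45*8)*M(5, 2) = -45*8*(17/16) = -360*17/16 = -765/2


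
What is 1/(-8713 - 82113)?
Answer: -1/90826 ≈ -1.1010e-5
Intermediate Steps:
1/(-8713 - 82113) = 1/(-90826) = -1/90826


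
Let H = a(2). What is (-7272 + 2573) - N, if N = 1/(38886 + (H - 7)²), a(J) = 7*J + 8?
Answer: -183782590/39111 ≈ -4699.0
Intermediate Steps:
a(J) = 8 + 7*J
H = 22 (H = 8 + 7*2 = 8 + 14 = 22)
N = 1/39111 (N = 1/(38886 + (22 - 7)²) = 1/(38886 + 15²) = 1/(38886 + 225) = 1/39111 ≈ 2.5568e-5)
(-7272 + 2573) - N = (-7272 + 2573) - 1*1/39111 = -4699 - 1/39111 = -183782590/39111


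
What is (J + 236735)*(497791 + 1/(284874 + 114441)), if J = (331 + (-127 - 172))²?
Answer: 15753547819644998/133105 ≈ 1.1835e+11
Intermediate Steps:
J = 1024 (J = (331 - 299)² = 32² = 1024)
(J + 236735)*(497791 + 1/(284874 + 114441)) = (1024 + 236735)*(497791 + 1/(284874 + 114441)) = 237759*(497791 + 1/399315) = 237759*(198775413166/399315) = 15753547819644998/133105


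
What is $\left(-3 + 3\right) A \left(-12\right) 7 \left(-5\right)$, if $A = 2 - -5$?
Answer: $0$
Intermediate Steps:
$A = 7$ ($A = 2 + 5 = 7$)
$\left(-3 + 3\right) A \left(-12\right) 7 \left(-5\right) = \left(-3 + 3\right) 7 \left(-12\right) 7 \left(-5\right) = 0 \cdot 7 \left(-12\right) \left(-35\right) = 0 \left(-12\right) \left(-35\right) = 0 \left(-35\right) = 0$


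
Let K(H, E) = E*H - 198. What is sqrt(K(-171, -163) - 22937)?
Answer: sqrt(4738) ≈ 68.833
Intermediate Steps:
K(H, E) = -198 + E*H
sqrt(K(-171, -163) - 22937) = sqrt((-198 - 163*(-171)) - 22937) = sqrt((-198 + 27873) - 22937) = sqrt(27675 - 22937) = sqrt(4738)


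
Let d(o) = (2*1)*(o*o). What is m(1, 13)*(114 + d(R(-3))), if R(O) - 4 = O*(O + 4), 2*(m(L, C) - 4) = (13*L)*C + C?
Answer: 11020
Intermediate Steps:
m(L, C) = 4 + C/2 + 13*C*L/2 (m(L, C) = 4 + ((13*L)*C + C)/2 = 4 + (13*C*L + C)/2 = 4 + (C + 13*C*L)/2 = 4 + (C/2 + 13*C*L/2) = 4 + C/2 + 13*C*L/2)
R(O) = 4 + O*(4 + O) (R(O) = 4 + O*(O + 4) = 4 + O*(4 + O))
d(o) = 2*o²
m(1, 13)*(114 + d(R(-3))) = (4 + (½)*13 + (13/2)*13*1)*(114 + 2*(4 + (-3)² + 4*(-3))²) = (4 + 13/2 + 169/2)*(114 + 2*(4 + 9 - 12)²) = 95*(114 + 2*1²) = 95*(114 + 2*1) = 95*(114 + 2) = 95*116 = 11020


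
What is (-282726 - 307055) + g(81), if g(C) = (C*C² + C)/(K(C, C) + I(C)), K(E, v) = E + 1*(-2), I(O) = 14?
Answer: -18106037/31 ≈ -5.8407e+5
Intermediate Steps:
K(E, v) = -2 + E (K(E, v) = E - 2 = -2 + E)
g(C) = (C + C³)/(12 + C) (g(C) = (C*C² + C)/((-2 + C) + 14) = (C³ + C)/(12 + C) = (C + C³)/(12 + C))
(-282726 - 307055) + g(81) = (-282726 - 307055) + (81 + 81³)/(12 + 81) = -589781 + (81 + 531441)/93 = -589781 + (1/93)*531522 = -589781 + 177174/31 = -18106037/31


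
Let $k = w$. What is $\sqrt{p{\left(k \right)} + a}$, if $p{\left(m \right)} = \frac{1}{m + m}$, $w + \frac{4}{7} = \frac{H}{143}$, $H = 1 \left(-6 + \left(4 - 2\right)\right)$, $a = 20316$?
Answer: $\frac{\sqrt{73134597}}{60} \approx 142.53$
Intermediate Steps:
$H = -4$ ($H = 1 \left(-6 + 2\right) = 1 \left(-4\right) = -4$)
$w = - \frac{600}{1001}$ ($w = - \frac{4}{7} - \frac{4}{143} = - \frac{600}{1001} \approx -0.5994$)
$k = - \frac{600}{1001} \approx -0.5994$
$p{\left(m \right)} = \frac{1}{2 m}$
$\sqrt{p{\left(k \right)} + a} = \sqrt{\frac{1}{2 \left(- \frac{600}{1001}\right)} + 20316} = \sqrt{\frac{1}{2} \left(- \frac{1001}{600}\right) + 20316} = \sqrt{- \frac{1001}{1200} + 20316} = \sqrt{\frac{24378199}{1200}} = \frac{\sqrt{73134597}}{60}$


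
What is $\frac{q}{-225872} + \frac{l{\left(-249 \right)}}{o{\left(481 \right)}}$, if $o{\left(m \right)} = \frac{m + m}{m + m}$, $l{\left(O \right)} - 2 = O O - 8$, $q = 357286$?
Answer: $\frac{7001288677}{112936} \approx 61993.0$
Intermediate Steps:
$l{\left(O \right)} = -6 + O^{2}$ ($l{\left(O \right)} = 2 + \left(O O - 8\right) = 2 + \left(O^{2} - 8\right) = 2 + \left(-8 + O^{2}\right) = -6 + O^{2}$)
$o{\left(m \right)} = 1$ ($o{\left(m \right)} = \frac{2 m}{2 m} = 2 m \frac{1}{2 m} = 1$)
$\frac{q}{-225872} + \frac{l{\left(-249 \right)}}{o{\left(481 \right)}} = \frac{357286}{-225872} + \frac{-6 + \left(-249\right)^{2}}{1} = 357286 \left(- \frac{1}{225872}\right) + \left(-6 + 62001\right) 1 = - \frac{178643}{112936} + 61995 \cdot 1 = - \frac{178643}{112936} + 61995 = \frac{7001288677}{112936}$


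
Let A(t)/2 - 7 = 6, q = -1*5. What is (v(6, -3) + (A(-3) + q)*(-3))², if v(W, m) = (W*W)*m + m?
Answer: 30276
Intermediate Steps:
q = -5
A(t) = 26 (A(t) = 14 + 2*6 = 14 + 12 = 26)
v(W, m) = m + m*W² (v(W, m) = W²*m + m = m*W² + m = m + m*W²)
(v(6, -3) + (A(-3) + q)*(-3))² = (-3*(1 + 6²) + (26 - 5)*(-3))² = (-3*(1 + 36) + 21*(-3))² = (-3*37 - 63)² = (-111 - 63)² = (-174)² = 30276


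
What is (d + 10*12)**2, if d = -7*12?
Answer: 1296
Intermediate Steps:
d = -84
(d + 10*12)**2 = (-84 + 10*12)**2 = (-84 + 120)**2 = 36**2 = 1296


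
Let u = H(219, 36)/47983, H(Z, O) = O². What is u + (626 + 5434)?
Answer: 290778276/47983 ≈ 6060.0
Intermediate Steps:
u = 1296/47983 (u = 36²/47983 = 1296*(1/47983) = 1296/47983 ≈ 0.027010)
u + (626 + 5434) = 1296/47983 + (626 + 5434) = 1296/47983 + 6060 = 290778276/47983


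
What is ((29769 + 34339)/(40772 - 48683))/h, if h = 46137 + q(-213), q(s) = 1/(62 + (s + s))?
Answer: -23335312/132856281837 ≈ -0.00017564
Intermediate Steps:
q(s) = 1/(62 + 2*s)
h = 16793867/364 (h = 46137 + 1/(2*(31 - 213)) = 46137 + (½)/(-182) = 46137 + (½)*(-1/182) = 46137 - 1/364 = 16793867/364 ≈ 46137.)
((29769 + 34339)/(40772 - 48683))/h = ((29769 + 34339)/(40772 - 48683))/(16793867/364) = (64108/(-7911))*(364/16793867) = (64108*(-1/7911))*(364/16793867) = -64108/7911*364/16793867 = -23335312/132856281837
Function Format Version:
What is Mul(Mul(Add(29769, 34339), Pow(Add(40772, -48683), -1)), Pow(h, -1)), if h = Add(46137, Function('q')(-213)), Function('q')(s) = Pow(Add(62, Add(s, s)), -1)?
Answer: Rational(-23335312, 132856281837) ≈ -0.00017564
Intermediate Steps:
Function('q')(s) = Pow(Add(62, Mul(2, s)), -1)
h = Rational(16793867, 364) (h = Add(46137, Mul(Rational(1, 2), Pow(Add(31, -213), -1))) = Add(46137, Mul(Rational(1, 2), Pow(-182, -1))) = Add(46137, Mul(Rational(1, 2), Rational(-1, 182))) = Add(46137, Rational(-1, 364)) = Rational(16793867, 364) ≈ 46137.)
Mul(Mul(Add(29769, 34339), Pow(Add(40772, -48683), -1)), Pow(h, -1)) = Mul(Mul(Add(29769, 34339), Pow(Add(40772, -48683), -1)), Pow(Rational(16793867, 364), -1)) = Mul(Mul(64108, Pow(-7911, -1)), Rational(364, 16793867)) = Mul(Mul(64108, Rational(-1, 7911)), Rational(364, 16793867)) = Mul(Rational(-64108, 7911), Rational(364, 16793867)) = Rational(-23335312, 132856281837)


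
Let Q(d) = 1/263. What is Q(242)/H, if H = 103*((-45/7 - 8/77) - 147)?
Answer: -77/320246158 ≈ -2.4044e-7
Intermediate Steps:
Q(d) = 1/263
H = -1217666/77 (H = 103*((-45*⅐ - 8*1/77) - 147) = 103*((-45/7 - 8/77) - 147) = 103*(-503/77 - 147) = 103*(-11822/77) = -1217666/77 ≈ -15814.)
Q(242)/H = 1/(263*(-1217666/77)) = (1/263)*(-77/1217666) = -77/320246158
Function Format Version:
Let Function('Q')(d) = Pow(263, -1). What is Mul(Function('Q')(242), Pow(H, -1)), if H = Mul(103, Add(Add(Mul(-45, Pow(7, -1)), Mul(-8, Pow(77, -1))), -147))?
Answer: Rational(-77, 320246158) ≈ -2.4044e-7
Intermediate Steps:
Function('Q')(d) = Rational(1, 263)
H = Rational(-1217666, 77) (H = Mul(103, Add(Add(Mul(-45, Rational(1, 7)), Mul(-8, Rational(1, 77))), -147)) = Mul(103, Add(Add(Rational(-45, 7), Rational(-8, 77)), -147)) = Mul(103, Add(Rational(-503, 77), -147)) = Mul(103, Rational(-11822, 77)) = Rational(-1217666, 77) ≈ -15814.)
Mul(Function('Q')(242), Pow(H, -1)) = Mul(Rational(1, 263), Pow(Rational(-1217666, 77), -1)) = Mul(Rational(1, 263), Rational(-77, 1217666)) = Rational(-77, 320246158)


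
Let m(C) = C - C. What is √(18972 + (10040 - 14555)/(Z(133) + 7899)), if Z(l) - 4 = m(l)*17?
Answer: √24181760847/1129 ≈ 137.74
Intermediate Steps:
m(C) = 0
Z(l) = 4 (Z(l) = 4 + 0*17 = 4 + 0 = 4)
√(18972 + (10040 - 14555)/(Z(133) + 7899)) = √(18972 + (10040 - 14555)/(4 + 7899)) = √(18972 - 4515/7903) = √(18972 - 4515*1/7903) = √(18972 - 645/1129) = √(21418743/1129) = √24181760847/1129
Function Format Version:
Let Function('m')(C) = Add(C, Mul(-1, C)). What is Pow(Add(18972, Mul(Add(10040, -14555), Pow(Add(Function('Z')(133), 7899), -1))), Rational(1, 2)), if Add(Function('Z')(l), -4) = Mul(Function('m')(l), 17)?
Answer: Mul(Rational(1, 1129), Pow(24181760847, Rational(1, 2))) ≈ 137.74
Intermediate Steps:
Function('m')(C) = 0
Function('Z')(l) = 4 (Function('Z')(l) = Add(4, Mul(0, 17)) = Add(4, 0) = 4)
Pow(Add(18972, Mul(Add(10040, -14555), Pow(Add(Function('Z')(133), 7899), -1))), Rational(1, 2)) = Pow(Add(18972, Mul(Add(10040, -14555), Pow(Add(4, 7899), -1))), Rational(1, 2)) = Pow(Add(18972, Mul(-4515, Pow(7903, -1))), Rational(1, 2)) = Pow(Add(18972, Mul(-4515, Rational(1, 7903))), Rational(1, 2)) = Pow(Add(18972, Rational(-645, 1129)), Rational(1, 2)) = Pow(Rational(21418743, 1129), Rational(1, 2)) = Mul(Rational(1, 1129), Pow(24181760847, Rational(1, 2)))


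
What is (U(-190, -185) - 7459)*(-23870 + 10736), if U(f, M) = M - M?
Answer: 97966506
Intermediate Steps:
U(f, M) = 0
(U(-190, -185) - 7459)*(-23870 + 10736) = (0 - 7459)*(-23870 + 10736) = -7459*(-13134) = 97966506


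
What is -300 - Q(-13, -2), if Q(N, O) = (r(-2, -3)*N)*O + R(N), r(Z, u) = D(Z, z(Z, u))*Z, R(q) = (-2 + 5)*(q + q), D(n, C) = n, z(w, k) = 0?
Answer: -326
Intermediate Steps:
R(q) = 6*q (R(q) = 3*(2*q) = 6*q)
r(Z, u) = Z² (r(Z, u) = Z*Z = Z²)
Q(N, O) = 6*N + 4*N*O (Q(N, O) = ((-2)²*N)*O + 6*N = (4*N)*O + 6*N = 4*N*O + 6*N = 6*N + 4*N*O)
-300 - Q(-13, -2) = -300 - 2*(-13)*(3 + 2*(-2)) = -300 - 2*(-13)*(3 - 4) = -300 - 2*(-13)*(-1) = -300 - 1*26 = -300 - 26 = -326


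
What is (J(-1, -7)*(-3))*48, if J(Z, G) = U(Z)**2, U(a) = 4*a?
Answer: -2304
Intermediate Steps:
J(Z, G) = 16*Z**2 (J(Z, G) = (4*Z)**2 = 16*Z**2)
(J(-1, -7)*(-3))*48 = ((16*(-1)**2)*(-3))*48 = ((16*1)*(-3))*48 = (16*(-3))*48 = -48*48 = -2304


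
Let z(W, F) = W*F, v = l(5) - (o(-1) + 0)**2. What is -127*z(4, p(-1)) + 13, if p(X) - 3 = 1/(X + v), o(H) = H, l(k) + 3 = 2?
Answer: -4025/3 ≈ -1341.7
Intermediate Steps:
l(k) = -1 (l(k) = -3 + 2 = -1)
v = -2 (v = -1 - (-1 + 0)**2 = -1 - 1*(-1)**2 = -1 - 1*1 = -1 - 1 = -2)
p(X) = 3 + 1/(-2 + X) (p(X) = 3 + 1/(X - 2) = 3 + 1/(-2 + X))
z(W, F) = F*W
-127*z(4, p(-1)) + 13 = -127*(-5 + 3*(-1))/(-2 - 1)*4 + 13 = -127*(-5 - 3)/(-3)*4 + 13 = -127*(-1/3*(-8))*4 + 13 = -1016*4/3 + 13 = -127*32/3 + 13 = -4064/3 + 13 = -4025/3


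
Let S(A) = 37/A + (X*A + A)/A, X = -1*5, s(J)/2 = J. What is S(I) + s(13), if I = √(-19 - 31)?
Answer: 22 - 37*I*√2/10 ≈ 22.0 - 5.2326*I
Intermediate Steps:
s(J) = 2*J
X = -5
I = 5*I*√2 (I = √(-50) = 5*I*√2 ≈ 7.0711*I)
S(A) = -4 + 37/A (S(A) = 37/A + (-5*A + A)/A = 37/A + (-4*A)/A = 37/A - 4 = -4 + 37/A)
S(I) + s(13) = (-4 + 37/((5*I*√2))) + 2*13 = (-4 + 37*(-I*√2/10)) + 26 = (-4 - 37*I*√2/10) + 26 = 22 - 37*I*√2/10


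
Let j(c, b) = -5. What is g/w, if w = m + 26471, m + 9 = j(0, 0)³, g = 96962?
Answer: 96962/26337 ≈ 3.6816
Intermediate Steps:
m = -134 (m = -9 + (-5)³ = -9 - 125 = -134)
w = 26337 (w = -134 + 26471 = 26337)
g/w = 96962/26337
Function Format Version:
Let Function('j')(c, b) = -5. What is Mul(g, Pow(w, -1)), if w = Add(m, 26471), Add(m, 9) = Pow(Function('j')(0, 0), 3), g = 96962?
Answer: Rational(96962, 26337) ≈ 3.6816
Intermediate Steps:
m = -134 (m = Add(-9, Pow(-5, 3)) = Add(-9, -125) = -134)
w = 26337 (w = Add(-134, 26471) = 26337)
Mul(g, Pow(w, -1)) = Mul(96962, Pow(26337, -1)) = Mul(96962, Rational(1, 26337)) = Rational(96962, 26337)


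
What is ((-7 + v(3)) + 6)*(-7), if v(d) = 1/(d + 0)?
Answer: 14/3 ≈ 4.6667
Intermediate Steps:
v(d) = 1/d
((-7 + v(3)) + 6)*(-7) = ((-7 + 1/3) + 6)*(-7) = ((-7 + ⅓) + 6)*(-7) = (-20/3 + 6)*(-7) = -⅔*(-7) = 14/3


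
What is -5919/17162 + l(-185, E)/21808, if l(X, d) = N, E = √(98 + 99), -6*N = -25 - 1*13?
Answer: -193459289/561403344 ≈ -0.34460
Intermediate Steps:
N = 19/3 (N = -(-25 - 1*13)/6 = -(-25 - 13)/6 = -⅙*(-38) = 19/3 ≈ 6.3333)
E = √197 ≈ 14.036
l(X, d) = 19/3
-5919/17162 + l(-185, E)/21808 = -5919/17162 + (19/3)/21808 = -5919*1/17162 + (19/3)*(1/21808) = -5919/17162 + 19/65424 = -193459289/561403344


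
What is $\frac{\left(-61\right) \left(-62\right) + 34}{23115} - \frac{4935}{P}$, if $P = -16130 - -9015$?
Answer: $\frac{9414891}{10964215} \approx 0.85869$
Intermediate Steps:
$P = -7115$ ($P = -16130 + 9015 = -7115$)
$\frac{\left(-61\right) \left(-62\right) + 34}{23115} - \frac{4935}{P} = \frac{\left(-61\right) \left(-62\right) + 34}{23115} - \frac{4935}{-7115} = \left(3782 + 34\right) \frac{1}{23115} - - \frac{987}{1423} = 3816 \cdot \frac{1}{23115} + \frac{987}{1423} = \frac{1272}{7705} + \frac{987}{1423} = \frac{9414891}{10964215}$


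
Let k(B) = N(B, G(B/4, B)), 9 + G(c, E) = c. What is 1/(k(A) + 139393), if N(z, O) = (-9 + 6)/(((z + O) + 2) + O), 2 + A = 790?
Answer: 1166/162532235 ≈ 7.1740e-6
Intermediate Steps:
A = 788 (A = -2 + 790 = 788)
G(c, E) = -9 + c
N(z, O) = -3/(2 + z + 2*O) (N(z, O) = -3/(((O + z) + 2) + O) = -3/((2 + O + z) + O) = -3/(2 + z + 2*O))
k(B) = -3/(-16 + 3*B/2) (k(B) = -3/(2 + B + 2*(-9 + B/4)) = -3/(2 + B + (-18 + B/2)) = -3/(-16 + 3*B/2))
1/(k(A) + 139393) = 1/(-6/(-32 + 3*788) + 139393) = 1/(-6/(-32 + 2364) + 139393) = 1/(-6/2332 + 139393) = 1/(-6*1/2332 + 139393) = 1/(-3/1166 + 139393) = 1/(162532235/1166) = 1166/162532235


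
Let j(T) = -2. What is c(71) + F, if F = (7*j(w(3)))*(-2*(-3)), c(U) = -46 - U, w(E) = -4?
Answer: -201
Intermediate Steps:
F = -84 (F = (7*(-2))*(-2*(-3)) = -14*6 = -84)
c(71) + F = (-46 - 1*71) - 84 = (-46 - 71) - 84 = -117 - 84 = -201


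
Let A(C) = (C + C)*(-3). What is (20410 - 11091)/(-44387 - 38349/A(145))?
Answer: -2702510/12859447 ≈ -0.21016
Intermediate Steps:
A(C) = -6*C (A(C) = (2*C)*(-3) = -6*C)
(20410 - 11091)/(-44387 - 38349/A(145)) = (20410 - 11091)/(-44387 - 38349/((-6*145))) = 9319/(-44387 - 38349/(-870)) = 9319/(-44387 - 38349*(-1/870)) = 9319/(-44387 + 12783/290) = 9319/(-12859447/290) = 9319*(-290/12859447) = -2702510/12859447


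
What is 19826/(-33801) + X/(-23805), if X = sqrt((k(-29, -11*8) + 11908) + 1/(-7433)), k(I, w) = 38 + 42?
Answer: -19826/33801 - 31*sqrt(689210059)/176942565 ≈ -0.59115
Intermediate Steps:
k(I, w) = 80
X = 31*sqrt(689210059)/7433 (X = sqrt((80 + 11908) + 1/(-7433)) = sqrt(11988 - 1/7433) = sqrt(89106803/7433) = 31*sqrt(689210059)/7433 ≈ 109.49)
19826/(-33801) + X/(-23805) = 19826/(-33801) + (31*sqrt(689210059)/7433)/(-23805) = 19826*(-1/33801) + (31*sqrt(689210059)/7433)*(-1/23805) = -19826/33801 - 31*sqrt(689210059)/176942565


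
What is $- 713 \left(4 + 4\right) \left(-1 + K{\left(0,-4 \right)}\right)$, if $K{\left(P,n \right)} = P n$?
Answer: $5704$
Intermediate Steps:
$- 713 \left(4 + 4\right) \left(-1 + K{\left(0,-4 \right)}\right) = - 713 \left(4 + 4\right) \left(-1 + 0 \left(-4\right)\right) = - 713 \cdot 8 \left(-1 + 0\right) = - 713 \cdot 8 \left(-1\right) = \left(-713\right) \left(-8\right) = 5704$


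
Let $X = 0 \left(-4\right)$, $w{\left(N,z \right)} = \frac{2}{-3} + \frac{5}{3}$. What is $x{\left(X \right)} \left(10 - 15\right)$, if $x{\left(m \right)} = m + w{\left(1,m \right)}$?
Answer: $-5$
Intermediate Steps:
$w{\left(N,z \right)} = 1$ ($w{\left(N,z \right)} = 2 \left(- \frac{1}{3}\right) + 5 \cdot \frac{1}{3} = - \frac{2}{3} + \frac{5}{3} = 1$)
$X = 0$
$x{\left(m \right)} = 1 + m$ ($x{\left(m \right)} = m + 1 = 1 + m$)
$x{\left(X \right)} \left(10 - 15\right) = \left(1 + 0\right) \left(10 - 15\right) = 1 \left(10 - 15\right) = 1 \left(-5\right) = -5$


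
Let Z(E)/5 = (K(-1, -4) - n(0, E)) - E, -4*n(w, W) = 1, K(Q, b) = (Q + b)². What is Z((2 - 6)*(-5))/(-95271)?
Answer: -35/127028 ≈ -0.00027553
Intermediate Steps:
n(w, W) = -¼ (n(w, W) = -¼*1 = -¼)
Z(E) = 505/4 - 5*E (Z(E) = 5*(((-1 - 4)² - 1*(-¼)) - E) = 5*(((-5)² + ¼) - E) = 5*((25 + ¼) - E) = 5*(101/4 - E) = 505/4 - 5*E)
Z((2 - 6)*(-5))/(-95271) = (505/4 - 5*(2 - 6)*(-5))/(-95271) = (505/4 - (-20)*(-5))*(-1/95271) = (505/4 - 5*20)*(-1/95271) = (505/4 - 100)*(-1/95271) = (105/4)*(-1/95271) = -35/127028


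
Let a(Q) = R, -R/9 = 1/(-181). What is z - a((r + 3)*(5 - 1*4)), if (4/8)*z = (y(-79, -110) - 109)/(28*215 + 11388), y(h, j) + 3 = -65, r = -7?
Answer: -110373/1575424 ≈ -0.070059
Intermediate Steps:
y(h, j) = -68 (y(h, j) = -3 - 65 = -68)
R = 9/181 (R = -9/(-181) = -9*(-1/181) = 9/181 ≈ 0.049724)
a(Q) = 9/181
z = -177/8704 (z = 2*((-68 - 109)/(28*215 + 11388)) = 2*(-177/(6020 + 11388)) = 2*(-177/17408) = -177/8704 ≈ -0.020335)
z - a((r + 3)*(5 - 1*4)) = -177/8704 - 1*9/181 = -177/8704 - 9/181 = -110373/1575424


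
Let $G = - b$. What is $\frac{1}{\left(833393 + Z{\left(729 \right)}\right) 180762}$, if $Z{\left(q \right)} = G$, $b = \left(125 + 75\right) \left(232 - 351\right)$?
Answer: $\frac{1}{154947921066} \approx 6.4538 \cdot 10^{-12}$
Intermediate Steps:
$b = -23800$ ($b = 200 \left(-119\right) = -23800$)
$G = 23800$ ($G = \left(-1\right) \left(-23800\right) = 23800$)
$Z{\left(q \right)} = 23800$
$\frac{1}{\left(833393 + Z{\left(729 \right)}\right) 180762} = \frac{1}{\left(833393 + 23800\right) 180762} = \frac{1}{857193} \cdot \frac{1}{180762} = \frac{1}{154947921066}$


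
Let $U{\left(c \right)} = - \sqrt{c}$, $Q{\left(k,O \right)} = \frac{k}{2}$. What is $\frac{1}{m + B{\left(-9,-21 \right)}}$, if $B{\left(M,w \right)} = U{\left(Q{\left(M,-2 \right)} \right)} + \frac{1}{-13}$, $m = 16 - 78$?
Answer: $- \frac{6994}{434673} + \frac{169 i \sqrt{2}}{434673} \approx -0.01609 + 0.00054984 i$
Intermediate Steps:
$Q{\left(k,O \right)} = \frac{k}{2}$ ($Q{\left(k,O \right)} = k \frac{1}{2} = \frac{k}{2}$)
$m = -62$ ($m = 16 - 78 = -62$)
$B{\left(M,w \right)} = - \frac{1}{13} - \frac{\sqrt{2} \sqrt{M}}{2}$ ($B{\left(M,w \right)} = - \sqrt{\frac{M}{2}} + \frac{1}{-13} = - \frac{\sqrt{2} \sqrt{M}}{2} - \frac{1}{13} = - \frac{1}{13} - \frac{\sqrt{2} \sqrt{M}}{2}$)
$\frac{1}{m + B{\left(-9,-21 \right)}} = \frac{1}{-62 - \left(\frac{1}{13} + \frac{\sqrt{2} \sqrt{-9}}{2}\right)} = \frac{1}{-62 - \left(\frac{1}{13} + \frac{\sqrt{2} \cdot 3 i}{2}\right)} = \frac{1}{-62 - \left(\frac{1}{13} + \frac{3 i \sqrt{2}}{2}\right)} = \frac{1}{- \frac{807}{13} - \frac{3 i \sqrt{2}}{2}}$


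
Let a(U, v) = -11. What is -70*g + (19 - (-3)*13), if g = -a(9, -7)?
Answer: -712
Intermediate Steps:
g = 11 (g = -1*(-11) = 11)
-70*g + (19 - (-3)*13) = -70*11 + (19 - (-3)*13) = -770 + (19 - 1*(-39)) = -770 + (19 + 39) = -770 + 58 = -712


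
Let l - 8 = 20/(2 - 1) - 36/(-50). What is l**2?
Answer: 515524/625 ≈ 824.84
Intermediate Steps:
l = 718/25 (l = 8 + (20/(2 - 1) - 36/(-50)) = 8 + (20/1 - 36*(-1/50)) = 8 + (20*1 + 18/25) = 8 + (20 + 18/25) = 8 + 518/25 = 718/25 ≈ 28.720)
l**2 = (718/25)**2 = 515524/625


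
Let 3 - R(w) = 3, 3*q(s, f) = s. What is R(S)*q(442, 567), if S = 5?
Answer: 0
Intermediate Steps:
q(s, f) = s/3
R(w) = 0 (R(w) = 3 - 1*3 = 3 - 3 = 0)
R(S)*q(442, 567) = 0*((⅓)*442) = 0*(442/3) = 0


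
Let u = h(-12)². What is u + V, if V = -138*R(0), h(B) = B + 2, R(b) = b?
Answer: 100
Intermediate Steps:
h(B) = 2 + B
V = 0 (V = -138*0 = 0)
u = 100 (u = (2 - 12)² = (-10)² = 100)
u + V = 100 + 0 = 100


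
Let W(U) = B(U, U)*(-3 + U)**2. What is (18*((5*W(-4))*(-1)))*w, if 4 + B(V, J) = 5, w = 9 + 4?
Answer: -57330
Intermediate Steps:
w = 13
B(V, J) = 1 (B(V, J) = -4 + 5 = 1)
W(U) = (-3 + U)**2 (W(U) = 1*(-3 + U)**2 = (-3 + U)**2)
(18*((5*W(-4))*(-1)))*w = (18*((5*(-3 - 4)**2)*(-1)))*13 = (18*((5*(-7)**2)*(-1)))*13 = (18*((5*49)*(-1)))*13 = (18*(245*(-1)))*13 = (18*(-245))*13 = -4410*13 = -57330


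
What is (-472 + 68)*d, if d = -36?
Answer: 14544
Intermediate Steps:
(-472 + 68)*d = (-472 + 68)*(-36) = -404*(-36) = 14544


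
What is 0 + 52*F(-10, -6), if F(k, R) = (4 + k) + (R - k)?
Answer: -104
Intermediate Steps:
F(k, R) = 4 + R
0 + 52*F(-10, -6) = 0 + 52*(4 - 6) = 0 + 52*(-2) = 0 - 104 = -104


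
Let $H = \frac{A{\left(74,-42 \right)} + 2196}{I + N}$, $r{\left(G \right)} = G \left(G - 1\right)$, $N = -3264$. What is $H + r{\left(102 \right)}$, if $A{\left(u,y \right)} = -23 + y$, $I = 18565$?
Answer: $\frac{157633033}{15301} \approx 10302.0$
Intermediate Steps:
$r{\left(G \right)} = G \left(-1 + G\right)$
$H = \frac{2131}{15301}$ ($H = \frac{\left(-23 - 42\right) + 2196}{18565 - 3264} = \frac{-65 + 2196}{15301} = 2131 \cdot \frac{1}{15301} = \frac{2131}{15301} \approx 0.13927$)
$H + r{\left(102 \right)} = \frac{2131}{15301} + 102 \left(-1 + 102\right) = \frac{2131}{15301} + 102 \cdot 101 = \frac{2131}{15301} + 10302 = \frac{157633033}{15301}$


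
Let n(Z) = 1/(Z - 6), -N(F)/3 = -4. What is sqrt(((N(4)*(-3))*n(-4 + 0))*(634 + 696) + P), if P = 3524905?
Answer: sqrt(3529693) ≈ 1878.7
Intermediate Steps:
N(F) = 12 (N(F) = -3*(-4) = 12)
n(Z) = 1/(-6 + Z)
sqrt(((N(4)*(-3))*n(-4 + 0))*(634 + 696) + P) = sqrt(((12*(-3))/(-6 + (-4 + 0)))*(634 + 696) + 3524905) = sqrt(-36/(-6 - 4)*1330 + 3524905) = sqrt(-36/(-10)*1330 + 3524905) = sqrt(-36*(-1/10)*1330 + 3524905) = sqrt((18/5)*1330 + 3524905) = sqrt(4788 + 3524905) = sqrt(3529693)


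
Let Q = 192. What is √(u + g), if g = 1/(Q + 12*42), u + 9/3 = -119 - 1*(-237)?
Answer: √13927134/348 ≈ 10.724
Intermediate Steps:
u = 115 (u = -3 + (-119 - 1*(-237)) = -3 + (-119 + 237) = -3 + 118 = 115)
g = 1/696 (g = 1/(192 + 12*42) = 1/(192 + 504) = 1/696 ≈ 0.0014368)
√(u + g) = √(115 + 1/696) = √(80041/696) = √13927134/348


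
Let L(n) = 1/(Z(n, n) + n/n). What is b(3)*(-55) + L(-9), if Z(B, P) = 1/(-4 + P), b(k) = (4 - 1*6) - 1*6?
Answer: 5293/12 ≈ 441.08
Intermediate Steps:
b(k) = -8 (b(k) = (4 - 6) - 6 = -2 - 6 = -8)
L(n) = 1/(1 + 1/(-4 + n)) (L(n) = 1/(1/(-4 + n) + n/n) = 1/(1/(-4 + n) + 1) = 1/(1 + 1/(-4 + n)))
b(3)*(-55) + L(-9) = -8*(-55) + (-4 - 9)/(-3 - 9) = 440 - 13/(-12) = 440 - 1/12*(-13) = 440 + 13/12 = 5293/12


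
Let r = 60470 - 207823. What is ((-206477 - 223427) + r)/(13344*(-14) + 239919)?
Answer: -192419/17701 ≈ -10.871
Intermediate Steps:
r = -147353
((-206477 - 223427) + r)/(13344*(-14) + 239919) = ((-206477 - 223427) - 147353)/(13344*(-14) + 239919) = (-429904 - 147353)/(-186816 + 239919) = -577257/53103 = -577257*1/53103 = -192419/17701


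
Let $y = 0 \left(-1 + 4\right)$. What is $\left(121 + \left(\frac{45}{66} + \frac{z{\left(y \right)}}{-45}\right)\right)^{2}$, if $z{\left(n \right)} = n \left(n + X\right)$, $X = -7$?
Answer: $\frac{7166329}{484} \approx 14806.0$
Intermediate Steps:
$y = 0$ ($y = 0 \cdot 3 = 0$)
$z{\left(n \right)} = n \left(-7 + n\right)$ ($z{\left(n \right)} = n \left(n - 7\right) = n \left(-7 + n\right)$)
$\left(121 + \left(\frac{45}{66} + \frac{z{\left(y \right)}}{-45}\right)\right)^{2} = \left(121 + \left(\frac{45}{66} + \frac{0 \left(-7 + 0\right)}{-45}\right)\right)^{2} = \left(121 + \left(45 \cdot \frac{1}{66} + 0 \left(-7\right) \left(- \frac{1}{45}\right)\right)\right)^{2} = \left(121 + \left(\frac{15}{22} + 0 \left(- \frac{1}{45}\right)\right)\right)^{2} = \left(121 + \left(\frac{15}{22} + 0\right)\right)^{2} = \left(121 + \frac{15}{22}\right)^{2} = \left(\frac{2677}{22}\right)^{2} = \frac{7166329}{484}$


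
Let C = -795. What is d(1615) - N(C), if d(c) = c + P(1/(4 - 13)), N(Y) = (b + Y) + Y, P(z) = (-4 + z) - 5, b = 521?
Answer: 24074/9 ≈ 2674.9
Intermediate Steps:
P(z) = -9 + z
N(Y) = 521 + 2*Y (N(Y) = (521 + Y) + Y = 521 + 2*Y)
d(c) = -82/9 + c (d(c) = c + (-9 + 1/(4 - 13)) = c + (-9 + 1/(-9)) = c + (-9 - 1/9) = c - 82/9 = -82/9 + c)
d(1615) - N(C) = (-82/9 + 1615) - (521 + 2*(-795)) = 14453/9 - (521 - 1590) = 14453/9 - 1*(-1069) = 14453/9 + 1069 = 24074/9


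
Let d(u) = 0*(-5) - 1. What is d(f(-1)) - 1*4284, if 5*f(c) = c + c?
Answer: -4285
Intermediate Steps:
f(c) = 2*c/5 (f(c) = (c + c)/5 = (2*c)/5 = 2*c/5)
d(u) = -1 (d(u) = 0 - 1 = -1)
d(f(-1)) - 1*4284 = -1 - 1*4284 = -1 - 4284 = -4285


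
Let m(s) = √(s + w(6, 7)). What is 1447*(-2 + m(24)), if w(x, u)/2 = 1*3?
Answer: -2894 + 1447*√30 ≈ 5031.5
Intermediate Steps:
w(x, u) = 6 (w(x, u) = 2*(1*3) = 2*3 = 6)
m(s) = √(6 + s) (m(s) = √(s + 6) = √(6 + s))
1447*(-2 + m(24)) = 1447*(-2 + √(6 + 24)) = 1447*(-2 + √30) = -2894 + 1447*√30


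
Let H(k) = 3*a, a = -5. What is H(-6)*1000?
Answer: -15000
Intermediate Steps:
H(k) = -15 (H(k) = 3*(-5) = -15)
H(-6)*1000 = -15*1000 = -15000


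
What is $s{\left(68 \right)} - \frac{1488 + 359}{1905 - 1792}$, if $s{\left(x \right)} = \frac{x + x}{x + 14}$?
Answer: $- \frac{68043}{4633} \approx -14.687$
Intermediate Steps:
$s{\left(x \right)} = \frac{2 x}{14 + x}$
$s{\left(68 \right)} - \frac{1488 + 359}{1905 - 1792} = 2 \cdot 68 \frac{1}{14 + 68} - \frac{1488 + 359}{1905 - 1792} = 2 \cdot 68 \cdot \frac{1}{82} - \frac{1847}{113} = 2 \cdot 68 \cdot \frac{1}{82} - 1847 \cdot \frac{1}{113} = \frac{68}{41} - \frac{1847}{113} = - \frac{68043}{4633}$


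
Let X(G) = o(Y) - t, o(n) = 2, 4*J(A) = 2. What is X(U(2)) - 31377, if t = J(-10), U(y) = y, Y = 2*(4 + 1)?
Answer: -62751/2 ≈ -31376.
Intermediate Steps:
J(A) = ½ (J(A) = (¼)*2 = ½)
Y = 10 (Y = 2*5 = 10)
t = ½ ≈ 0.50000
X(G) = 3/2 (X(G) = 2 - 1*½ = 2 - ½ = 3/2)
X(U(2)) - 31377 = 3/2 - 31377 = -62751/2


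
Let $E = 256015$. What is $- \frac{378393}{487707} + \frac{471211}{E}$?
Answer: $\frac{44312873094}{41620102535} \approx 1.0647$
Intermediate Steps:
$- \frac{378393}{487707} + \frac{471211}{E} = - \frac{378393}{487707} + \frac{471211}{256015} = \left(-378393\right) \frac{1}{487707} + 471211 \cdot \frac{1}{256015} = - \frac{126131}{162569} + \frac{471211}{256015} = \frac{44312873094}{41620102535}$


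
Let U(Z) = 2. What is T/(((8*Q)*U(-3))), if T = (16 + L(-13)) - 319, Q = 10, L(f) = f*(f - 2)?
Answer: -27/40 ≈ -0.67500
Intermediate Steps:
L(f) = f*(-2 + f)
T = -108 (T = (16 - 13*(-2 - 13)) - 319 = (16 - 13*(-15)) - 319 = (16 + 195) - 319 = 211 - 319 = -108)
T/(((8*Q)*U(-3))) = -108/((8*10)*2) = -108/(80*2) = -108/160 = -108*1/160 = -27/40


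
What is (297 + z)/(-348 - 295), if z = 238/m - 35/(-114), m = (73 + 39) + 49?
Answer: -783415/1685946 ≈ -0.46467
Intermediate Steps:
m = 161 (m = 112 + 49 = 161)
z = 4681/2622 (z = 238/161 - 35/(-114) = 238*(1/161) - 35*(-1/114) = 34/23 + 35/114 = 4681/2622 ≈ 1.7853)
(297 + z)/(-348 - 295) = (297 + 4681/2622)/(-348 - 295) = (783415/2622)/(-643) = (783415/2622)*(-1/643) = -783415/1685946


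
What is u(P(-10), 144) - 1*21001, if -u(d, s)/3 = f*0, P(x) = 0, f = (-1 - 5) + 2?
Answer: -21001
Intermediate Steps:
f = -4 (f = -6 + 2 = -4)
u(d, s) = 0 (u(d, s) = -(-12)*0 = -3*0 = 0)
u(P(-10), 144) - 1*21001 = 0 - 1*21001 = 0 - 21001 = -21001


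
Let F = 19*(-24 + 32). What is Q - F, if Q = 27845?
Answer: 27693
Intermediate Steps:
F = 152 (F = 19*8 = 152)
Q - F = 27845 - 1*152 = 27845 - 152 = 27693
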